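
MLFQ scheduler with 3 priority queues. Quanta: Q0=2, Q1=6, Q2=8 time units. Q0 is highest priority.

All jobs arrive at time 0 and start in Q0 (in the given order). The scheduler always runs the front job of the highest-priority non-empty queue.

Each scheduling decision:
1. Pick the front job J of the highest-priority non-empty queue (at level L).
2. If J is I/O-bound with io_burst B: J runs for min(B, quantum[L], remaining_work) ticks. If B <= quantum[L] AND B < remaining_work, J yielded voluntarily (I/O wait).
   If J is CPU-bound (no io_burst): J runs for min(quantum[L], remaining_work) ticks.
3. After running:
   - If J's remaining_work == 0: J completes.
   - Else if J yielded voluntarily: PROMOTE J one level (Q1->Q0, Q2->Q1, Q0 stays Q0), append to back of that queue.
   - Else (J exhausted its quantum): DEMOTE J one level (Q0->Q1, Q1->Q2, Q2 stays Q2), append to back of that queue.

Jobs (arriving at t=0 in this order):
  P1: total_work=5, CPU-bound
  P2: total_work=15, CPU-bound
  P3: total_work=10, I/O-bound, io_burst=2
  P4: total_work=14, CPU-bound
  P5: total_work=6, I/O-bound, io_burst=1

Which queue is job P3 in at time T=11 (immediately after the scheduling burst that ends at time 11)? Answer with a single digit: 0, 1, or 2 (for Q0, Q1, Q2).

t=0-2: P1@Q0 runs 2, rem=3, quantum used, demote→Q1. Q0=[P2,P3,P4,P5] Q1=[P1] Q2=[]
t=2-4: P2@Q0 runs 2, rem=13, quantum used, demote→Q1. Q0=[P3,P4,P5] Q1=[P1,P2] Q2=[]
t=4-6: P3@Q0 runs 2, rem=8, I/O yield, promote→Q0. Q0=[P4,P5,P3] Q1=[P1,P2] Q2=[]
t=6-8: P4@Q0 runs 2, rem=12, quantum used, demote→Q1. Q0=[P5,P3] Q1=[P1,P2,P4] Q2=[]
t=8-9: P5@Q0 runs 1, rem=5, I/O yield, promote→Q0. Q0=[P3,P5] Q1=[P1,P2,P4] Q2=[]
t=9-11: P3@Q0 runs 2, rem=6, I/O yield, promote→Q0. Q0=[P5,P3] Q1=[P1,P2,P4] Q2=[]
t=11-12: P5@Q0 runs 1, rem=4, I/O yield, promote→Q0. Q0=[P3,P5] Q1=[P1,P2,P4] Q2=[]
t=12-14: P3@Q0 runs 2, rem=4, I/O yield, promote→Q0. Q0=[P5,P3] Q1=[P1,P2,P4] Q2=[]
t=14-15: P5@Q0 runs 1, rem=3, I/O yield, promote→Q0. Q0=[P3,P5] Q1=[P1,P2,P4] Q2=[]
t=15-17: P3@Q0 runs 2, rem=2, I/O yield, promote→Q0. Q0=[P5,P3] Q1=[P1,P2,P4] Q2=[]
t=17-18: P5@Q0 runs 1, rem=2, I/O yield, promote→Q0. Q0=[P3,P5] Q1=[P1,P2,P4] Q2=[]
t=18-20: P3@Q0 runs 2, rem=0, completes. Q0=[P5] Q1=[P1,P2,P4] Q2=[]
t=20-21: P5@Q0 runs 1, rem=1, I/O yield, promote→Q0. Q0=[P5] Q1=[P1,P2,P4] Q2=[]
t=21-22: P5@Q0 runs 1, rem=0, completes. Q0=[] Q1=[P1,P2,P4] Q2=[]
t=22-25: P1@Q1 runs 3, rem=0, completes. Q0=[] Q1=[P2,P4] Q2=[]
t=25-31: P2@Q1 runs 6, rem=7, quantum used, demote→Q2. Q0=[] Q1=[P4] Q2=[P2]
t=31-37: P4@Q1 runs 6, rem=6, quantum used, demote→Q2. Q0=[] Q1=[] Q2=[P2,P4]
t=37-44: P2@Q2 runs 7, rem=0, completes. Q0=[] Q1=[] Q2=[P4]
t=44-50: P4@Q2 runs 6, rem=0, completes. Q0=[] Q1=[] Q2=[]

Answer: 0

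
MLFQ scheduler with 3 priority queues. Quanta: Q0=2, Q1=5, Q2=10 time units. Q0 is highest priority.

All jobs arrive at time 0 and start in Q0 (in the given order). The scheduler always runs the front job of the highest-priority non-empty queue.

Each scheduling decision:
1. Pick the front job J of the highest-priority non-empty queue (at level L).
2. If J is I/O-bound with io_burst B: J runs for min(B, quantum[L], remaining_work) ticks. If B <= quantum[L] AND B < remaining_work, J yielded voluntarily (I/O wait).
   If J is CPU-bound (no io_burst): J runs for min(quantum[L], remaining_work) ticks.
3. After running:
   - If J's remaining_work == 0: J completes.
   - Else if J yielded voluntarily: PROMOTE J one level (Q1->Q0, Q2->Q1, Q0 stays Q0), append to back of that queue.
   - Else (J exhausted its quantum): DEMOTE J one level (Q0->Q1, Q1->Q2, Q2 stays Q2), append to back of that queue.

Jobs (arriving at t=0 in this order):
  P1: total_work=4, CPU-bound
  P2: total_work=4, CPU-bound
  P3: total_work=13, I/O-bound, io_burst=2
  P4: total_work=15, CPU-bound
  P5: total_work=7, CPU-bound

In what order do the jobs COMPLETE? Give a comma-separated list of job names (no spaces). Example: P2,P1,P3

t=0-2: P1@Q0 runs 2, rem=2, quantum used, demote→Q1. Q0=[P2,P3,P4,P5] Q1=[P1] Q2=[]
t=2-4: P2@Q0 runs 2, rem=2, quantum used, demote→Q1. Q0=[P3,P4,P5] Q1=[P1,P2] Q2=[]
t=4-6: P3@Q0 runs 2, rem=11, I/O yield, promote→Q0. Q0=[P4,P5,P3] Q1=[P1,P2] Q2=[]
t=6-8: P4@Q0 runs 2, rem=13, quantum used, demote→Q1. Q0=[P5,P3] Q1=[P1,P2,P4] Q2=[]
t=8-10: P5@Q0 runs 2, rem=5, quantum used, demote→Q1. Q0=[P3] Q1=[P1,P2,P4,P5] Q2=[]
t=10-12: P3@Q0 runs 2, rem=9, I/O yield, promote→Q0. Q0=[P3] Q1=[P1,P2,P4,P5] Q2=[]
t=12-14: P3@Q0 runs 2, rem=7, I/O yield, promote→Q0. Q0=[P3] Q1=[P1,P2,P4,P5] Q2=[]
t=14-16: P3@Q0 runs 2, rem=5, I/O yield, promote→Q0. Q0=[P3] Q1=[P1,P2,P4,P5] Q2=[]
t=16-18: P3@Q0 runs 2, rem=3, I/O yield, promote→Q0. Q0=[P3] Q1=[P1,P2,P4,P5] Q2=[]
t=18-20: P3@Q0 runs 2, rem=1, I/O yield, promote→Q0. Q0=[P3] Q1=[P1,P2,P4,P5] Q2=[]
t=20-21: P3@Q0 runs 1, rem=0, completes. Q0=[] Q1=[P1,P2,P4,P5] Q2=[]
t=21-23: P1@Q1 runs 2, rem=0, completes. Q0=[] Q1=[P2,P4,P5] Q2=[]
t=23-25: P2@Q1 runs 2, rem=0, completes. Q0=[] Q1=[P4,P5] Q2=[]
t=25-30: P4@Q1 runs 5, rem=8, quantum used, demote→Q2. Q0=[] Q1=[P5] Q2=[P4]
t=30-35: P5@Q1 runs 5, rem=0, completes. Q0=[] Q1=[] Q2=[P4]
t=35-43: P4@Q2 runs 8, rem=0, completes. Q0=[] Q1=[] Q2=[]

Answer: P3,P1,P2,P5,P4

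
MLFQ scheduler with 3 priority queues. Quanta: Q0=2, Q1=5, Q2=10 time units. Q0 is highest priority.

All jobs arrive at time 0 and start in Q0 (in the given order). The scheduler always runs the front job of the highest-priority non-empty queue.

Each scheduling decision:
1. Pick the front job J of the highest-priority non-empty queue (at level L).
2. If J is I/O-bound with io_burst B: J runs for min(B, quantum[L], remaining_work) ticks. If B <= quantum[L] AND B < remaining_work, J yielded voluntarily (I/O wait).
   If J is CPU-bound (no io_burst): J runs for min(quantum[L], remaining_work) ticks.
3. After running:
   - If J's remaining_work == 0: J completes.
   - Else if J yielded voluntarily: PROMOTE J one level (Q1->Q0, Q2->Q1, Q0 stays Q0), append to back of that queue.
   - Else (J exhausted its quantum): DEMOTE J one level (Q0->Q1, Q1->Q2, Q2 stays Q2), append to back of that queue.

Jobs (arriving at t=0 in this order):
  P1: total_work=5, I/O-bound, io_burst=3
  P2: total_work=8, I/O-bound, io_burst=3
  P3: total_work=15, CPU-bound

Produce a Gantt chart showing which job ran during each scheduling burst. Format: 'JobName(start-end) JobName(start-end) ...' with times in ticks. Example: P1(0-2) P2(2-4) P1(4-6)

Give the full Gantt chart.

Answer: P1(0-2) P2(2-4) P3(4-6) P1(6-9) P2(9-12) P2(12-14) P3(14-19) P2(19-20) P3(20-28)

Derivation:
t=0-2: P1@Q0 runs 2, rem=3, quantum used, demote→Q1. Q0=[P2,P3] Q1=[P1] Q2=[]
t=2-4: P2@Q0 runs 2, rem=6, quantum used, demote→Q1. Q0=[P3] Q1=[P1,P2] Q2=[]
t=4-6: P3@Q0 runs 2, rem=13, quantum used, demote→Q1. Q0=[] Q1=[P1,P2,P3] Q2=[]
t=6-9: P1@Q1 runs 3, rem=0, completes. Q0=[] Q1=[P2,P3] Q2=[]
t=9-12: P2@Q1 runs 3, rem=3, I/O yield, promote→Q0. Q0=[P2] Q1=[P3] Q2=[]
t=12-14: P2@Q0 runs 2, rem=1, quantum used, demote→Q1. Q0=[] Q1=[P3,P2] Q2=[]
t=14-19: P3@Q1 runs 5, rem=8, quantum used, demote→Q2. Q0=[] Q1=[P2] Q2=[P3]
t=19-20: P2@Q1 runs 1, rem=0, completes. Q0=[] Q1=[] Q2=[P3]
t=20-28: P3@Q2 runs 8, rem=0, completes. Q0=[] Q1=[] Q2=[]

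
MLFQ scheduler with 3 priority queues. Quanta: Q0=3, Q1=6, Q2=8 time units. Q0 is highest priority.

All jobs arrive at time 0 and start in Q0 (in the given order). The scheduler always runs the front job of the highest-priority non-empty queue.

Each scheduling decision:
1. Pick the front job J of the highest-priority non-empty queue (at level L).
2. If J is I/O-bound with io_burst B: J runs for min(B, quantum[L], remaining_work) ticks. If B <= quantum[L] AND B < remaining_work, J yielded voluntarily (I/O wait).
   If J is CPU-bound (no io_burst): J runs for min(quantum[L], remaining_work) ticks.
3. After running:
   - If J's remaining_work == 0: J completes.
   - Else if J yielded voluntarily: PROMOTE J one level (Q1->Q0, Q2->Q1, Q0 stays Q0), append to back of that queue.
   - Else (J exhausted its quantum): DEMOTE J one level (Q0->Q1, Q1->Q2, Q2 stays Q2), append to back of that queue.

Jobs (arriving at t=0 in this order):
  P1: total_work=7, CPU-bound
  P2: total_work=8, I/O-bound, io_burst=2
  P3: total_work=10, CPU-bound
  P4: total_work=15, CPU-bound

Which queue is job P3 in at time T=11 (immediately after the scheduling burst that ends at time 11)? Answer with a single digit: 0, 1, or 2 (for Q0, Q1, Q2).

Answer: 1

Derivation:
t=0-3: P1@Q0 runs 3, rem=4, quantum used, demote→Q1. Q0=[P2,P3,P4] Q1=[P1] Q2=[]
t=3-5: P2@Q0 runs 2, rem=6, I/O yield, promote→Q0. Q0=[P3,P4,P2] Q1=[P1] Q2=[]
t=5-8: P3@Q0 runs 3, rem=7, quantum used, demote→Q1. Q0=[P4,P2] Q1=[P1,P3] Q2=[]
t=8-11: P4@Q0 runs 3, rem=12, quantum used, demote→Q1. Q0=[P2] Q1=[P1,P3,P4] Q2=[]
t=11-13: P2@Q0 runs 2, rem=4, I/O yield, promote→Q0. Q0=[P2] Q1=[P1,P3,P4] Q2=[]
t=13-15: P2@Q0 runs 2, rem=2, I/O yield, promote→Q0. Q0=[P2] Q1=[P1,P3,P4] Q2=[]
t=15-17: P2@Q0 runs 2, rem=0, completes. Q0=[] Q1=[P1,P3,P4] Q2=[]
t=17-21: P1@Q1 runs 4, rem=0, completes. Q0=[] Q1=[P3,P4] Q2=[]
t=21-27: P3@Q1 runs 6, rem=1, quantum used, demote→Q2. Q0=[] Q1=[P4] Q2=[P3]
t=27-33: P4@Q1 runs 6, rem=6, quantum used, demote→Q2. Q0=[] Q1=[] Q2=[P3,P4]
t=33-34: P3@Q2 runs 1, rem=0, completes. Q0=[] Q1=[] Q2=[P4]
t=34-40: P4@Q2 runs 6, rem=0, completes. Q0=[] Q1=[] Q2=[]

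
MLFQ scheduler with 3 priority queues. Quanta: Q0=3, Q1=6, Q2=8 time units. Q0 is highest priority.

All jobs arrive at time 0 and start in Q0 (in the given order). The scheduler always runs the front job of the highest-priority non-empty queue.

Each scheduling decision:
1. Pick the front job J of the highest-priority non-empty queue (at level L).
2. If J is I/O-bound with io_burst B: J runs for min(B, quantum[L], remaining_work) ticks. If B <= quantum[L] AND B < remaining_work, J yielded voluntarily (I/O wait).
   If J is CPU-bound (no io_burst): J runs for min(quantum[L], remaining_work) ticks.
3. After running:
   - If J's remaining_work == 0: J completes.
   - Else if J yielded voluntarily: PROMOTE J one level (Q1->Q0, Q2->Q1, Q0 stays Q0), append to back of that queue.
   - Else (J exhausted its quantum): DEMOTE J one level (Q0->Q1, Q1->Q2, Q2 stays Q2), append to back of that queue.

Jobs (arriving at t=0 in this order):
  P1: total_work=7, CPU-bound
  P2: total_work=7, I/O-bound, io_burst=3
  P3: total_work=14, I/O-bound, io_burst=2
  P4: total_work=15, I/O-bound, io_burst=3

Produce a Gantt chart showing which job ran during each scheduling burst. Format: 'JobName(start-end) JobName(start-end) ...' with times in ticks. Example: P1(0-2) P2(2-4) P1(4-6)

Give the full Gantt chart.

Answer: P1(0-3) P2(3-6) P3(6-8) P4(8-11) P2(11-14) P3(14-16) P4(16-19) P2(19-20) P3(20-22) P4(22-25) P3(25-27) P4(27-30) P3(30-32) P4(32-35) P3(35-37) P3(37-39) P1(39-43)

Derivation:
t=0-3: P1@Q0 runs 3, rem=4, quantum used, demote→Q1. Q0=[P2,P3,P4] Q1=[P1] Q2=[]
t=3-6: P2@Q0 runs 3, rem=4, I/O yield, promote→Q0. Q0=[P3,P4,P2] Q1=[P1] Q2=[]
t=6-8: P3@Q0 runs 2, rem=12, I/O yield, promote→Q0. Q0=[P4,P2,P3] Q1=[P1] Q2=[]
t=8-11: P4@Q0 runs 3, rem=12, I/O yield, promote→Q0. Q0=[P2,P3,P4] Q1=[P1] Q2=[]
t=11-14: P2@Q0 runs 3, rem=1, I/O yield, promote→Q0. Q0=[P3,P4,P2] Q1=[P1] Q2=[]
t=14-16: P3@Q0 runs 2, rem=10, I/O yield, promote→Q0. Q0=[P4,P2,P3] Q1=[P1] Q2=[]
t=16-19: P4@Q0 runs 3, rem=9, I/O yield, promote→Q0. Q0=[P2,P3,P4] Q1=[P1] Q2=[]
t=19-20: P2@Q0 runs 1, rem=0, completes. Q0=[P3,P4] Q1=[P1] Q2=[]
t=20-22: P3@Q0 runs 2, rem=8, I/O yield, promote→Q0. Q0=[P4,P3] Q1=[P1] Q2=[]
t=22-25: P4@Q0 runs 3, rem=6, I/O yield, promote→Q0. Q0=[P3,P4] Q1=[P1] Q2=[]
t=25-27: P3@Q0 runs 2, rem=6, I/O yield, promote→Q0. Q0=[P4,P3] Q1=[P1] Q2=[]
t=27-30: P4@Q0 runs 3, rem=3, I/O yield, promote→Q0. Q0=[P3,P4] Q1=[P1] Q2=[]
t=30-32: P3@Q0 runs 2, rem=4, I/O yield, promote→Q0. Q0=[P4,P3] Q1=[P1] Q2=[]
t=32-35: P4@Q0 runs 3, rem=0, completes. Q0=[P3] Q1=[P1] Q2=[]
t=35-37: P3@Q0 runs 2, rem=2, I/O yield, promote→Q0. Q0=[P3] Q1=[P1] Q2=[]
t=37-39: P3@Q0 runs 2, rem=0, completes. Q0=[] Q1=[P1] Q2=[]
t=39-43: P1@Q1 runs 4, rem=0, completes. Q0=[] Q1=[] Q2=[]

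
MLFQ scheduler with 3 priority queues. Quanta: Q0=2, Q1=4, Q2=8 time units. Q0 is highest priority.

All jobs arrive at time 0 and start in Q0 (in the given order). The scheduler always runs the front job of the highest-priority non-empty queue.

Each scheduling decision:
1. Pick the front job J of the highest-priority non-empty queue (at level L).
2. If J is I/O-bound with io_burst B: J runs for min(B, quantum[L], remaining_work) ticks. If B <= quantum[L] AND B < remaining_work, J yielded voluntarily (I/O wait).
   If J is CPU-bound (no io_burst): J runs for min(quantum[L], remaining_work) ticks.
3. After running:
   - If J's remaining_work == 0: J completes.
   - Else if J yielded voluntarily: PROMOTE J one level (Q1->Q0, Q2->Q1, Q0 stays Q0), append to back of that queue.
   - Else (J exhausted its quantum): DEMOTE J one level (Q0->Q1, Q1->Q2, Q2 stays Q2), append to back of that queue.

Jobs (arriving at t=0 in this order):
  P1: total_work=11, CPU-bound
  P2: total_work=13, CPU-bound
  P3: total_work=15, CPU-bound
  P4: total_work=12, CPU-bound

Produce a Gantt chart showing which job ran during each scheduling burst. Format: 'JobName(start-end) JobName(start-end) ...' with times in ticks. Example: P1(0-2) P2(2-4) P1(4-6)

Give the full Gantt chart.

t=0-2: P1@Q0 runs 2, rem=9, quantum used, demote→Q1. Q0=[P2,P3,P4] Q1=[P1] Q2=[]
t=2-4: P2@Q0 runs 2, rem=11, quantum used, demote→Q1. Q0=[P3,P4] Q1=[P1,P2] Q2=[]
t=4-6: P3@Q0 runs 2, rem=13, quantum used, demote→Q1. Q0=[P4] Q1=[P1,P2,P3] Q2=[]
t=6-8: P4@Q0 runs 2, rem=10, quantum used, demote→Q1. Q0=[] Q1=[P1,P2,P3,P4] Q2=[]
t=8-12: P1@Q1 runs 4, rem=5, quantum used, demote→Q2. Q0=[] Q1=[P2,P3,P4] Q2=[P1]
t=12-16: P2@Q1 runs 4, rem=7, quantum used, demote→Q2. Q0=[] Q1=[P3,P4] Q2=[P1,P2]
t=16-20: P3@Q1 runs 4, rem=9, quantum used, demote→Q2. Q0=[] Q1=[P4] Q2=[P1,P2,P3]
t=20-24: P4@Q1 runs 4, rem=6, quantum used, demote→Q2. Q0=[] Q1=[] Q2=[P1,P2,P3,P4]
t=24-29: P1@Q2 runs 5, rem=0, completes. Q0=[] Q1=[] Q2=[P2,P3,P4]
t=29-36: P2@Q2 runs 7, rem=0, completes. Q0=[] Q1=[] Q2=[P3,P4]
t=36-44: P3@Q2 runs 8, rem=1, quantum used, demote→Q2. Q0=[] Q1=[] Q2=[P4,P3]
t=44-50: P4@Q2 runs 6, rem=0, completes. Q0=[] Q1=[] Q2=[P3]
t=50-51: P3@Q2 runs 1, rem=0, completes. Q0=[] Q1=[] Q2=[]

Answer: P1(0-2) P2(2-4) P3(4-6) P4(6-8) P1(8-12) P2(12-16) P3(16-20) P4(20-24) P1(24-29) P2(29-36) P3(36-44) P4(44-50) P3(50-51)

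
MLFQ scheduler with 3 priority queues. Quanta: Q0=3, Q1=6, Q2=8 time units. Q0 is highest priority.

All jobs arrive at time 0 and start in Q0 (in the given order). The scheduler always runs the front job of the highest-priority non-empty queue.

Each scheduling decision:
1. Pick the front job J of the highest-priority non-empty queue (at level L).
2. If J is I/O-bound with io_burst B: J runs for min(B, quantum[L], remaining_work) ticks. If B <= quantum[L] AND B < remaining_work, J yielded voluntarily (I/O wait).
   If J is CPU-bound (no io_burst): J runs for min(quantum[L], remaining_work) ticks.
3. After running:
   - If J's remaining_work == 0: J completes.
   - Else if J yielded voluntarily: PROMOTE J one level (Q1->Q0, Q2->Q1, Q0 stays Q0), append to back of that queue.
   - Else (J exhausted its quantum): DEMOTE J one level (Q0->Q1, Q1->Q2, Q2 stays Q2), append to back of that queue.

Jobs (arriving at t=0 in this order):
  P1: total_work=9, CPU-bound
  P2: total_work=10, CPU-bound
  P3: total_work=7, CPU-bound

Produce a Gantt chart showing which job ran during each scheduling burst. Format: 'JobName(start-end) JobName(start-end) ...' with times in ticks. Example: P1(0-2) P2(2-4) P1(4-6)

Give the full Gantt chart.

t=0-3: P1@Q0 runs 3, rem=6, quantum used, demote→Q1. Q0=[P2,P3] Q1=[P1] Q2=[]
t=3-6: P2@Q0 runs 3, rem=7, quantum used, demote→Q1. Q0=[P3] Q1=[P1,P2] Q2=[]
t=6-9: P3@Q0 runs 3, rem=4, quantum used, demote→Q1. Q0=[] Q1=[P1,P2,P3] Q2=[]
t=9-15: P1@Q1 runs 6, rem=0, completes. Q0=[] Q1=[P2,P3] Q2=[]
t=15-21: P2@Q1 runs 6, rem=1, quantum used, demote→Q2. Q0=[] Q1=[P3] Q2=[P2]
t=21-25: P3@Q1 runs 4, rem=0, completes. Q0=[] Q1=[] Q2=[P2]
t=25-26: P2@Q2 runs 1, rem=0, completes. Q0=[] Q1=[] Q2=[]

Answer: P1(0-3) P2(3-6) P3(6-9) P1(9-15) P2(15-21) P3(21-25) P2(25-26)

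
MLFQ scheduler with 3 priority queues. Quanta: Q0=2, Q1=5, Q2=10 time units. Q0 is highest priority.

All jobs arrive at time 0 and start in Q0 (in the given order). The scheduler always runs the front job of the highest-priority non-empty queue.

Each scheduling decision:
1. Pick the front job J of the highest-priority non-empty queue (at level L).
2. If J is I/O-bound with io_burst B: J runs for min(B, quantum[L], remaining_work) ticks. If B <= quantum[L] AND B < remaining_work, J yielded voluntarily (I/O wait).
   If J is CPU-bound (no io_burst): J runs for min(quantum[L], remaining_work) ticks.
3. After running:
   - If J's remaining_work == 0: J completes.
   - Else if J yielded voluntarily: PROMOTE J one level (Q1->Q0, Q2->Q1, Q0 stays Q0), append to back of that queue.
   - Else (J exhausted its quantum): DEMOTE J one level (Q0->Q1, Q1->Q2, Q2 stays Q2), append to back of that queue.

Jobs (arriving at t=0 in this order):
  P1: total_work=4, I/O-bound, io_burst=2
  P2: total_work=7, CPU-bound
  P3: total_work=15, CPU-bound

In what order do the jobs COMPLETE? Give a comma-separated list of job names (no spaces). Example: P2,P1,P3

Answer: P1,P2,P3

Derivation:
t=0-2: P1@Q0 runs 2, rem=2, I/O yield, promote→Q0. Q0=[P2,P3,P1] Q1=[] Q2=[]
t=2-4: P2@Q0 runs 2, rem=5, quantum used, demote→Q1. Q0=[P3,P1] Q1=[P2] Q2=[]
t=4-6: P3@Q0 runs 2, rem=13, quantum used, demote→Q1. Q0=[P1] Q1=[P2,P3] Q2=[]
t=6-8: P1@Q0 runs 2, rem=0, completes. Q0=[] Q1=[P2,P3] Q2=[]
t=8-13: P2@Q1 runs 5, rem=0, completes. Q0=[] Q1=[P3] Q2=[]
t=13-18: P3@Q1 runs 5, rem=8, quantum used, demote→Q2. Q0=[] Q1=[] Q2=[P3]
t=18-26: P3@Q2 runs 8, rem=0, completes. Q0=[] Q1=[] Q2=[]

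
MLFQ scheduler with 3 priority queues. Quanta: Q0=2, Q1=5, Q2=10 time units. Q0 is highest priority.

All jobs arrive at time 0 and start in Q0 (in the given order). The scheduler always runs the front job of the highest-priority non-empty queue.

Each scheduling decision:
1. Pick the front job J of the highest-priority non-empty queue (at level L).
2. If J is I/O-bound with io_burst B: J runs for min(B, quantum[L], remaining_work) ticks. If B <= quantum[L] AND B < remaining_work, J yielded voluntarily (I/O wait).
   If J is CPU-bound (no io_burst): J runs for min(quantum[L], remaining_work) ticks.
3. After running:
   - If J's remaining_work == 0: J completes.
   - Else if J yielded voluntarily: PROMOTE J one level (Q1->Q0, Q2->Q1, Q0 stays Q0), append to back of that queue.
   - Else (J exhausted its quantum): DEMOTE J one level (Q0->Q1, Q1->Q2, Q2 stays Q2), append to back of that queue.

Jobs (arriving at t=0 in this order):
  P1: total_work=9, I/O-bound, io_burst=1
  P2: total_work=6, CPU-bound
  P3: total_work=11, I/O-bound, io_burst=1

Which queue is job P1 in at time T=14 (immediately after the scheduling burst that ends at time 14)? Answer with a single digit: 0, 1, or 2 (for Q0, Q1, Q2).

t=0-1: P1@Q0 runs 1, rem=8, I/O yield, promote→Q0. Q0=[P2,P3,P1] Q1=[] Q2=[]
t=1-3: P2@Q0 runs 2, rem=4, quantum used, demote→Q1. Q0=[P3,P1] Q1=[P2] Q2=[]
t=3-4: P3@Q0 runs 1, rem=10, I/O yield, promote→Q0. Q0=[P1,P3] Q1=[P2] Q2=[]
t=4-5: P1@Q0 runs 1, rem=7, I/O yield, promote→Q0. Q0=[P3,P1] Q1=[P2] Q2=[]
t=5-6: P3@Q0 runs 1, rem=9, I/O yield, promote→Q0. Q0=[P1,P3] Q1=[P2] Q2=[]
t=6-7: P1@Q0 runs 1, rem=6, I/O yield, promote→Q0. Q0=[P3,P1] Q1=[P2] Q2=[]
t=7-8: P3@Q0 runs 1, rem=8, I/O yield, promote→Q0. Q0=[P1,P3] Q1=[P2] Q2=[]
t=8-9: P1@Q0 runs 1, rem=5, I/O yield, promote→Q0. Q0=[P3,P1] Q1=[P2] Q2=[]
t=9-10: P3@Q0 runs 1, rem=7, I/O yield, promote→Q0. Q0=[P1,P3] Q1=[P2] Q2=[]
t=10-11: P1@Q0 runs 1, rem=4, I/O yield, promote→Q0. Q0=[P3,P1] Q1=[P2] Q2=[]
t=11-12: P3@Q0 runs 1, rem=6, I/O yield, promote→Q0. Q0=[P1,P3] Q1=[P2] Q2=[]
t=12-13: P1@Q0 runs 1, rem=3, I/O yield, promote→Q0. Q0=[P3,P1] Q1=[P2] Q2=[]
t=13-14: P3@Q0 runs 1, rem=5, I/O yield, promote→Q0. Q0=[P1,P3] Q1=[P2] Q2=[]
t=14-15: P1@Q0 runs 1, rem=2, I/O yield, promote→Q0. Q0=[P3,P1] Q1=[P2] Q2=[]
t=15-16: P3@Q0 runs 1, rem=4, I/O yield, promote→Q0. Q0=[P1,P3] Q1=[P2] Q2=[]
t=16-17: P1@Q0 runs 1, rem=1, I/O yield, promote→Q0. Q0=[P3,P1] Q1=[P2] Q2=[]
t=17-18: P3@Q0 runs 1, rem=3, I/O yield, promote→Q0. Q0=[P1,P3] Q1=[P2] Q2=[]
t=18-19: P1@Q0 runs 1, rem=0, completes. Q0=[P3] Q1=[P2] Q2=[]
t=19-20: P3@Q0 runs 1, rem=2, I/O yield, promote→Q0. Q0=[P3] Q1=[P2] Q2=[]
t=20-21: P3@Q0 runs 1, rem=1, I/O yield, promote→Q0. Q0=[P3] Q1=[P2] Q2=[]
t=21-22: P3@Q0 runs 1, rem=0, completes. Q0=[] Q1=[P2] Q2=[]
t=22-26: P2@Q1 runs 4, rem=0, completes. Q0=[] Q1=[] Q2=[]

Answer: 0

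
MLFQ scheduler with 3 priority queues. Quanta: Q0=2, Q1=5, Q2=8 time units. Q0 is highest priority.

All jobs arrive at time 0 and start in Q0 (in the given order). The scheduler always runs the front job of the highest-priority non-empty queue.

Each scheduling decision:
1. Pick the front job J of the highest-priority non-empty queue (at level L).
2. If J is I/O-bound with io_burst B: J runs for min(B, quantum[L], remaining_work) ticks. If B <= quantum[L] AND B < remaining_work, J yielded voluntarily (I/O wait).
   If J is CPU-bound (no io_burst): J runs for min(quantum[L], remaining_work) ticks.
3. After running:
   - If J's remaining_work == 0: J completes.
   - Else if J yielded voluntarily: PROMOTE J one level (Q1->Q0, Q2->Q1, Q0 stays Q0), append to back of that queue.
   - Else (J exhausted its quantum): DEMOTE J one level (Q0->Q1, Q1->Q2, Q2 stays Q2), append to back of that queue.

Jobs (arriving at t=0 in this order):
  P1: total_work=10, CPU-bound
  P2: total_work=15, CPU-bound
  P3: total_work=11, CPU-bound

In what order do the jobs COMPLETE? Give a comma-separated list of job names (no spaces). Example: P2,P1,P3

Answer: P1,P2,P3

Derivation:
t=0-2: P1@Q0 runs 2, rem=8, quantum used, demote→Q1. Q0=[P2,P3] Q1=[P1] Q2=[]
t=2-4: P2@Q0 runs 2, rem=13, quantum used, demote→Q1. Q0=[P3] Q1=[P1,P2] Q2=[]
t=4-6: P3@Q0 runs 2, rem=9, quantum used, demote→Q1. Q0=[] Q1=[P1,P2,P3] Q2=[]
t=6-11: P1@Q1 runs 5, rem=3, quantum used, demote→Q2. Q0=[] Q1=[P2,P3] Q2=[P1]
t=11-16: P2@Q1 runs 5, rem=8, quantum used, demote→Q2. Q0=[] Q1=[P3] Q2=[P1,P2]
t=16-21: P3@Q1 runs 5, rem=4, quantum used, demote→Q2. Q0=[] Q1=[] Q2=[P1,P2,P3]
t=21-24: P1@Q2 runs 3, rem=0, completes. Q0=[] Q1=[] Q2=[P2,P3]
t=24-32: P2@Q2 runs 8, rem=0, completes. Q0=[] Q1=[] Q2=[P3]
t=32-36: P3@Q2 runs 4, rem=0, completes. Q0=[] Q1=[] Q2=[]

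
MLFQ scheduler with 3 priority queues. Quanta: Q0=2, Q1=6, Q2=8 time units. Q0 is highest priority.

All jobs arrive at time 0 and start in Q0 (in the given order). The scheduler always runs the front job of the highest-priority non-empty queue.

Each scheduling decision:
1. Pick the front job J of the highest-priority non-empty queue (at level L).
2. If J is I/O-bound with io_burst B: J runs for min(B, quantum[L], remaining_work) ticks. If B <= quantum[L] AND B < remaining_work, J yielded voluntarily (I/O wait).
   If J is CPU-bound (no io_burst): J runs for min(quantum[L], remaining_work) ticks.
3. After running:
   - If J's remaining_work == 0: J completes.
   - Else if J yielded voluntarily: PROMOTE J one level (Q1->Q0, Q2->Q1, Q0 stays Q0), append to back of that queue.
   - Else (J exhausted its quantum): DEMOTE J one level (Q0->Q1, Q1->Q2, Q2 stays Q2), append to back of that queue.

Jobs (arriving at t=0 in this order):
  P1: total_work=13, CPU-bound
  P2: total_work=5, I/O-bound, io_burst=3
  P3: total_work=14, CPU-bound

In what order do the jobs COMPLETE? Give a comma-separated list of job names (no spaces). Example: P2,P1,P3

t=0-2: P1@Q0 runs 2, rem=11, quantum used, demote→Q1. Q0=[P2,P3] Q1=[P1] Q2=[]
t=2-4: P2@Q0 runs 2, rem=3, quantum used, demote→Q1. Q0=[P3] Q1=[P1,P2] Q2=[]
t=4-6: P3@Q0 runs 2, rem=12, quantum used, demote→Q1. Q0=[] Q1=[P1,P2,P3] Q2=[]
t=6-12: P1@Q1 runs 6, rem=5, quantum used, demote→Q2. Q0=[] Q1=[P2,P3] Q2=[P1]
t=12-15: P2@Q1 runs 3, rem=0, completes. Q0=[] Q1=[P3] Q2=[P1]
t=15-21: P3@Q1 runs 6, rem=6, quantum used, demote→Q2. Q0=[] Q1=[] Q2=[P1,P3]
t=21-26: P1@Q2 runs 5, rem=0, completes. Q0=[] Q1=[] Q2=[P3]
t=26-32: P3@Q2 runs 6, rem=0, completes. Q0=[] Q1=[] Q2=[]

Answer: P2,P1,P3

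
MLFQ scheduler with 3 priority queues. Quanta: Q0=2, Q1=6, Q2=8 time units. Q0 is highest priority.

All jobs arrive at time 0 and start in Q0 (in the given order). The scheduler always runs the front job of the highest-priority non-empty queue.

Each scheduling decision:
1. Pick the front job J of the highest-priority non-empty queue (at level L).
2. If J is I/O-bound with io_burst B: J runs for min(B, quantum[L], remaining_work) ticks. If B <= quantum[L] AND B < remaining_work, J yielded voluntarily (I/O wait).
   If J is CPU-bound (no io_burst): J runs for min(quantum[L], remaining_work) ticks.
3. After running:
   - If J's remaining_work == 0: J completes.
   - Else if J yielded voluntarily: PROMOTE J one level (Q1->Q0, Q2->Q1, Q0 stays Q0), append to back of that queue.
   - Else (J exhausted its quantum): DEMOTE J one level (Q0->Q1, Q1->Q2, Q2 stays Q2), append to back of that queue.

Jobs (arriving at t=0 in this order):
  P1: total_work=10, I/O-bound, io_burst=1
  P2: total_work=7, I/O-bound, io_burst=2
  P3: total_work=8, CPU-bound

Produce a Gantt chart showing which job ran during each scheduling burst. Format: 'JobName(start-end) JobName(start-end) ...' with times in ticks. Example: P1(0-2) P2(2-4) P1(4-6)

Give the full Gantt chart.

t=0-1: P1@Q0 runs 1, rem=9, I/O yield, promote→Q0. Q0=[P2,P3,P1] Q1=[] Q2=[]
t=1-3: P2@Q0 runs 2, rem=5, I/O yield, promote→Q0. Q0=[P3,P1,P2] Q1=[] Q2=[]
t=3-5: P3@Q0 runs 2, rem=6, quantum used, demote→Q1. Q0=[P1,P2] Q1=[P3] Q2=[]
t=5-6: P1@Q0 runs 1, rem=8, I/O yield, promote→Q0. Q0=[P2,P1] Q1=[P3] Q2=[]
t=6-8: P2@Q0 runs 2, rem=3, I/O yield, promote→Q0. Q0=[P1,P2] Q1=[P3] Q2=[]
t=8-9: P1@Q0 runs 1, rem=7, I/O yield, promote→Q0. Q0=[P2,P1] Q1=[P3] Q2=[]
t=9-11: P2@Q0 runs 2, rem=1, I/O yield, promote→Q0. Q0=[P1,P2] Q1=[P3] Q2=[]
t=11-12: P1@Q0 runs 1, rem=6, I/O yield, promote→Q0. Q0=[P2,P1] Q1=[P3] Q2=[]
t=12-13: P2@Q0 runs 1, rem=0, completes. Q0=[P1] Q1=[P3] Q2=[]
t=13-14: P1@Q0 runs 1, rem=5, I/O yield, promote→Q0. Q0=[P1] Q1=[P3] Q2=[]
t=14-15: P1@Q0 runs 1, rem=4, I/O yield, promote→Q0. Q0=[P1] Q1=[P3] Q2=[]
t=15-16: P1@Q0 runs 1, rem=3, I/O yield, promote→Q0. Q0=[P1] Q1=[P3] Q2=[]
t=16-17: P1@Q0 runs 1, rem=2, I/O yield, promote→Q0. Q0=[P1] Q1=[P3] Q2=[]
t=17-18: P1@Q0 runs 1, rem=1, I/O yield, promote→Q0. Q0=[P1] Q1=[P3] Q2=[]
t=18-19: P1@Q0 runs 1, rem=0, completes. Q0=[] Q1=[P3] Q2=[]
t=19-25: P3@Q1 runs 6, rem=0, completes. Q0=[] Q1=[] Q2=[]

Answer: P1(0-1) P2(1-3) P3(3-5) P1(5-6) P2(6-8) P1(8-9) P2(9-11) P1(11-12) P2(12-13) P1(13-14) P1(14-15) P1(15-16) P1(16-17) P1(17-18) P1(18-19) P3(19-25)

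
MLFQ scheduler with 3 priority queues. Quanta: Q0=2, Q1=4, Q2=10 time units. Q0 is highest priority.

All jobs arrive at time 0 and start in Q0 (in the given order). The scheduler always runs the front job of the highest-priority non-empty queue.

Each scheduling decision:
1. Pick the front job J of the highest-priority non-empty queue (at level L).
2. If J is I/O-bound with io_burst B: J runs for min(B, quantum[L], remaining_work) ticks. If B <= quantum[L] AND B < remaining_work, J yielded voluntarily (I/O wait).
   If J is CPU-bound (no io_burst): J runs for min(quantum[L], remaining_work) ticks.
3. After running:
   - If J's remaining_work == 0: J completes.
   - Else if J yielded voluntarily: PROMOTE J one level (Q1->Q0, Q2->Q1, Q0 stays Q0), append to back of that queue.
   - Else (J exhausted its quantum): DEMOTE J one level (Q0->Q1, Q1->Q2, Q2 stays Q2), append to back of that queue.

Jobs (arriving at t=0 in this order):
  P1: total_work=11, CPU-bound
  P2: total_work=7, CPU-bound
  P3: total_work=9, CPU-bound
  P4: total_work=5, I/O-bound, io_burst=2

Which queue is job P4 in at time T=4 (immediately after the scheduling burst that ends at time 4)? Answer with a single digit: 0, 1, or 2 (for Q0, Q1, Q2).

t=0-2: P1@Q0 runs 2, rem=9, quantum used, demote→Q1. Q0=[P2,P3,P4] Q1=[P1] Q2=[]
t=2-4: P2@Q0 runs 2, rem=5, quantum used, demote→Q1. Q0=[P3,P4] Q1=[P1,P2] Q2=[]
t=4-6: P3@Q0 runs 2, rem=7, quantum used, demote→Q1. Q0=[P4] Q1=[P1,P2,P3] Q2=[]
t=6-8: P4@Q0 runs 2, rem=3, I/O yield, promote→Q0. Q0=[P4] Q1=[P1,P2,P3] Q2=[]
t=8-10: P4@Q0 runs 2, rem=1, I/O yield, promote→Q0. Q0=[P4] Q1=[P1,P2,P3] Q2=[]
t=10-11: P4@Q0 runs 1, rem=0, completes. Q0=[] Q1=[P1,P2,P3] Q2=[]
t=11-15: P1@Q1 runs 4, rem=5, quantum used, demote→Q2. Q0=[] Q1=[P2,P3] Q2=[P1]
t=15-19: P2@Q1 runs 4, rem=1, quantum used, demote→Q2. Q0=[] Q1=[P3] Q2=[P1,P2]
t=19-23: P3@Q1 runs 4, rem=3, quantum used, demote→Q2. Q0=[] Q1=[] Q2=[P1,P2,P3]
t=23-28: P1@Q2 runs 5, rem=0, completes. Q0=[] Q1=[] Q2=[P2,P3]
t=28-29: P2@Q2 runs 1, rem=0, completes. Q0=[] Q1=[] Q2=[P3]
t=29-32: P3@Q2 runs 3, rem=0, completes. Q0=[] Q1=[] Q2=[]

Answer: 0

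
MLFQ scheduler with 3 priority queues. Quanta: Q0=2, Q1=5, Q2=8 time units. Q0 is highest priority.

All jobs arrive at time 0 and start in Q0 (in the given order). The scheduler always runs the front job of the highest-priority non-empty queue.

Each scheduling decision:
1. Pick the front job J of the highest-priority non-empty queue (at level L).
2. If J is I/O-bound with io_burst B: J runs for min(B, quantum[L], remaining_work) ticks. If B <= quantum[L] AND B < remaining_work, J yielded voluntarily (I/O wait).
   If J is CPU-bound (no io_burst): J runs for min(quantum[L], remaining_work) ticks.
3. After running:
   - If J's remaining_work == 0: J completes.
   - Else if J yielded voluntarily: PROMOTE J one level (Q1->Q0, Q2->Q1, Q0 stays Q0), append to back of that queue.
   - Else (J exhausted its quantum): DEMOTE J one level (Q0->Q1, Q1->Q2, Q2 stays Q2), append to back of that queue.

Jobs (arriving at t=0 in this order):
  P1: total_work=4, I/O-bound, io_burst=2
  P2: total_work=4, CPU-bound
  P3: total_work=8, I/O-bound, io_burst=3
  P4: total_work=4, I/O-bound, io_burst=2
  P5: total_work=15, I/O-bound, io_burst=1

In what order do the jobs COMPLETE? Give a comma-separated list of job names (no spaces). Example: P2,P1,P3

t=0-2: P1@Q0 runs 2, rem=2, I/O yield, promote→Q0. Q0=[P2,P3,P4,P5,P1] Q1=[] Q2=[]
t=2-4: P2@Q0 runs 2, rem=2, quantum used, demote→Q1. Q0=[P3,P4,P5,P1] Q1=[P2] Q2=[]
t=4-6: P3@Q0 runs 2, rem=6, quantum used, demote→Q1. Q0=[P4,P5,P1] Q1=[P2,P3] Q2=[]
t=6-8: P4@Q0 runs 2, rem=2, I/O yield, promote→Q0. Q0=[P5,P1,P4] Q1=[P2,P3] Q2=[]
t=8-9: P5@Q0 runs 1, rem=14, I/O yield, promote→Q0. Q0=[P1,P4,P5] Q1=[P2,P3] Q2=[]
t=9-11: P1@Q0 runs 2, rem=0, completes. Q0=[P4,P5] Q1=[P2,P3] Q2=[]
t=11-13: P4@Q0 runs 2, rem=0, completes. Q0=[P5] Q1=[P2,P3] Q2=[]
t=13-14: P5@Q0 runs 1, rem=13, I/O yield, promote→Q0. Q0=[P5] Q1=[P2,P3] Q2=[]
t=14-15: P5@Q0 runs 1, rem=12, I/O yield, promote→Q0. Q0=[P5] Q1=[P2,P3] Q2=[]
t=15-16: P5@Q0 runs 1, rem=11, I/O yield, promote→Q0. Q0=[P5] Q1=[P2,P3] Q2=[]
t=16-17: P5@Q0 runs 1, rem=10, I/O yield, promote→Q0. Q0=[P5] Q1=[P2,P3] Q2=[]
t=17-18: P5@Q0 runs 1, rem=9, I/O yield, promote→Q0. Q0=[P5] Q1=[P2,P3] Q2=[]
t=18-19: P5@Q0 runs 1, rem=8, I/O yield, promote→Q0. Q0=[P5] Q1=[P2,P3] Q2=[]
t=19-20: P5@Q0 runs 1, rem=7, I/O yield, promote→Q0. Q0=[P5] Q1=[P2,P3] Q2=[]
t=20-21: P5@Q0 runs 1, rem=6, I/O yield, promote→Q0. Q0=[P5] Q1=[P2,P3] Q2=[]
t=21-22: P5@Q0 runs 1, rem=5, I/O yield, promote→Q0. Q0=[P5] Q1=[P2,P3] Q2=[]
t=22-23: P5@Q0 runs 1, rem=4, I/O yield, promote→Q0. Q0=[P5] Q1=[P2,P3] Q2=[]
t=23-24: P5@Q0 runs 1, rem=3, I/O yield, promote→Q0. Q0=[P5] Q1=[P2,P3] Q2=[]
t=24-25: P5@Q0 runs 1, rem=2, I/O yield, promote→Q0. Q0=[P5] Q1=[P2,P3] Q2=[]
t=25-26: P5@Q0 runs 1, rem=1, I/O yield, promote→Q0. Q0=[P5] Q1=[P2,P3] Q2=[]
t=26-27: P5@Q0 runs 1, rem=0, completes. Q0=[] Q1=[P2,P3] Q2=[]
t=27-29: P2@Q1 runs 2, rem=0, completes. Q0=[] Q1=[P3] Q2=[]
t=29-32: P3@Q1 runs 3, rem=3, I/O yield, promote→Q0. Q0=[P3] Q1=[] Q2=[]
t=32-34: P3@Q0 runs 2, rem=1, quantum used, demote→Q1. Q0=[] Q1=[P3] Q2=[]
t=34-35: P3@Q1 runs 1, rem=0, completes. Q0=[] Q1=[] Q2=[]

Answer: P1,P4,P5,P2,P3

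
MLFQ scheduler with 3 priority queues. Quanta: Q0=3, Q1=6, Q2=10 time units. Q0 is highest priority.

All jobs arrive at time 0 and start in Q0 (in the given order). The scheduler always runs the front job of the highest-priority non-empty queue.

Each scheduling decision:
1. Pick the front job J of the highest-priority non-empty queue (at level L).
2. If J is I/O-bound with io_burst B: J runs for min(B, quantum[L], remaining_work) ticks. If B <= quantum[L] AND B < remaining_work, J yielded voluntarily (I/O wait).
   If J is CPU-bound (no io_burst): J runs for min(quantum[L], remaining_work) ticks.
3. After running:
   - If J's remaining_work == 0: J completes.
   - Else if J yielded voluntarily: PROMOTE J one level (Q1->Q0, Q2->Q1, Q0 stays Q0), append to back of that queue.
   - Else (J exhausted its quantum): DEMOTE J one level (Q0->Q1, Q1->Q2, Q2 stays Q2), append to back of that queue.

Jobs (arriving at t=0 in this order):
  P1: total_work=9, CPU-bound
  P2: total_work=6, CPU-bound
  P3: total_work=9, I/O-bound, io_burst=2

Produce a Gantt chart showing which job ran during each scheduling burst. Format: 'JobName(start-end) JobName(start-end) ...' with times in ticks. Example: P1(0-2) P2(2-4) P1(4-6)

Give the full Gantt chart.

Answer: P1(0-3) P2(3-6) P3(6-8) P3(8-10) P3(10-12) P3(12-14) P3(14-15) P1(15-21) P2(21-24)

Derivation:
t=0-3: P1@Q0 runs 3, rem=6, quantum used, demote→Q1. Q0=[P2,P3] Q1=[P1] Q2=[]
t=3-6: P2@Q0 runs 3, rem=3, quantum used, demote→Q1. Q0=[P3] Q1=[P1,P2] Q2=[]
t=6-8: P3@Q0 runs 2, rem=7, I/O yield, promote→Q0. Q0=[P3] Q1=[P1,P2] Q2=[]
t=8-10: P3@Q0 runs 2, rem=5, I/O yield, promote→Q0. Q0=[P3] Q1=[P1,P2] Q2=[]
t=10-12: P3@Q0 runs 2, rem=3, I/O yield, promote→Q0. Q0=[P3] Q1=[P1,P2] Q2=[]
t=12-14: P3@Q0 runs 2, rem=1, I/O yield, promote→Q0. Q0=[P3] Q1=[P1,P2] Q2=[]
t=14-15: P3@Q0 runs 1, rem=0, completes. Q0=[] Q1=[P1,P2] Q2=[]
t=15-21: P1@Q1 runs 6, rem=0, completes. Q0=[] Q1=[P2] Q2=[]
t=21-24: P2@Q1 runs 3, rem=0, completes. Q0=[] Q1=[] Q2=[]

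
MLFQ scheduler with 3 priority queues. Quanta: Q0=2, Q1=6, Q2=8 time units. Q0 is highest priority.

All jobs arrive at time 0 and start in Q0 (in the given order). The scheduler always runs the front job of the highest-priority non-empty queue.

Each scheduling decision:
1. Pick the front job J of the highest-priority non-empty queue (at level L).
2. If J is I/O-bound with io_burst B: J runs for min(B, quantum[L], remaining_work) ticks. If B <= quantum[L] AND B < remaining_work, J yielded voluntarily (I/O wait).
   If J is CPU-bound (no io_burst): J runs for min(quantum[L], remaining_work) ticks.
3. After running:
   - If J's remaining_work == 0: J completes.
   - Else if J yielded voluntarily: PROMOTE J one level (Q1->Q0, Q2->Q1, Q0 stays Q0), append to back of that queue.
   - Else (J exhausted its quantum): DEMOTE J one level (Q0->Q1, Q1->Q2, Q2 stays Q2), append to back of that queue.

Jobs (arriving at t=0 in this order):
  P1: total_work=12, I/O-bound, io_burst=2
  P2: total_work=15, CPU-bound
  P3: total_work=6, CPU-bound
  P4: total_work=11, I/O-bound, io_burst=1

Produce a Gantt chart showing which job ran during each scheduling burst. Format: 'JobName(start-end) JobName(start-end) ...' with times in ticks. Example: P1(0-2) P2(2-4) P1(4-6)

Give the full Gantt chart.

t=0-2: P1@Q0 runs 2, rem=10, I/O yield, promote→Q0. Q0=[P2,P3,P4,P1] Q1=[] Q2=[]
t=2-4: P2@Q0 runs 2, rem=13, quantum used, demote→Q1. Q0=[P3,P4,P1] Q1=[P2] Q2=[]
t=4-6: P3@Q0 runs 2, rem=4, quantum used, demote→Q1. Q0=[P4,P1] Q1=[P2,P3] Q2=[]
t=6-7: P4@Q0 runs 1, rem=10, I/O yield, promote→Q0. Q0=[P1,P4] Q1=[P2,P3] Q2=[]
t=7-9: P1@Q0 runs 2, rem=8, I/O yield, promote→Q0. Q0=[P4,P1] Q1=[P2,P3] Q2=[]
t=9-10: P4@Q0 runs 1, rem=9, I/O yield, promote→Q0. Q0=[P1,P4] Q1=[P2,P3] Q2=[]
t=10-12: P1@Q0 runs 2, rem=6, I/O yield, promote→Q0. Q0=[P4,P1] Q1=[P2,P3] Q2=[]
t=12-13: P4@Q0 runs 1, rem=8, I/O yield, promote→Q0. Q0=[P1,P4] Q1=[P2,P3] Q2=[]
t=13-15: P1@Q0 runs 2, rem=4, I/O yield, promote→Q0. Q0=[P4,P1] Q1=[P2,P3] Q2=[]
t=15-16: P4@Q0 runs 1, rem=7, I/O yield, promote→Q0. Q0=[P1,P4] Q1=[P2,P3] Q2=[]
t=16-18: P1@Q0 runs 2, rem=2, I/O yield, promote→Q0. Q0=[P4,P1] Q1=[P2,P3] Q2=[]
t=18-19: P4@Q0 runs 1, rem=6, I/O yield, promote→Q0. Q0=[P1,P4] Q1=[P2,P3] Q2=[]
t=19-21: P1@Q0 runs 2, rem=0, completes. Q0=[P4] Q1=[P2,P3] Q2=[]
t=21-22: P4@Q0 runs 1, rem=5, I/O yield, promote→Q0. Q0=[P4] Q1=[P2,P3] Q2=[]
t=22-23: P4@Q0 runs 1, rem=4, I/O yield, promote→Q0. Q0=[P4] Q1=[P2,P3] Q2=[]
t=23-24: P4@Q0 runs 1, rem=3, I/O yield, promote→Q0. Q0=[P4] Q1=[P2,P3] Q2=[]
t=24-25: P4@Q0 runs 1, rem=2, I/O yield, promote→Q0. Q0=[P4] Q1=[P2,P3] Q2=[]
t=25-26: P4@Q0 runs 1, rem=1, I/O yield, promote→Q0. Q0=[P4] Q1=[P2,P3] Q2=[]
t=26-27: P4@Q0 runs 1, rem=0, completes. Q0=[] Q1=[P2,P3] Q2=[]
t=27-33: P2@Q1 runs 6, rem=7, quantum used, demote→Q2. Q0=[] Q1=[P3] Q2=[P2]
t=33-37: P3@Q1 runs 4, rem=0, completes. Q0=[] Q1=[] Q2=[P2]
t=37-44: P2@Q2 runs 7, rem=0, completes. Q0=[] Q1=[] Q2=[]

Answer: P1(0-2) P2(2-4) P3(4-6) P4(6-7) P1(7-9) P4(9-10) P1(10-12) P4(12-13) P1(13-15) P4(15-16) P1(16-18) P4(18-19) P1(19-21) P4(21-22) P4(22-23) P4(23-24) P4(24-25) P4(25-26) P4(26-27) P2(27-33) P3(33-37) P2(37-44)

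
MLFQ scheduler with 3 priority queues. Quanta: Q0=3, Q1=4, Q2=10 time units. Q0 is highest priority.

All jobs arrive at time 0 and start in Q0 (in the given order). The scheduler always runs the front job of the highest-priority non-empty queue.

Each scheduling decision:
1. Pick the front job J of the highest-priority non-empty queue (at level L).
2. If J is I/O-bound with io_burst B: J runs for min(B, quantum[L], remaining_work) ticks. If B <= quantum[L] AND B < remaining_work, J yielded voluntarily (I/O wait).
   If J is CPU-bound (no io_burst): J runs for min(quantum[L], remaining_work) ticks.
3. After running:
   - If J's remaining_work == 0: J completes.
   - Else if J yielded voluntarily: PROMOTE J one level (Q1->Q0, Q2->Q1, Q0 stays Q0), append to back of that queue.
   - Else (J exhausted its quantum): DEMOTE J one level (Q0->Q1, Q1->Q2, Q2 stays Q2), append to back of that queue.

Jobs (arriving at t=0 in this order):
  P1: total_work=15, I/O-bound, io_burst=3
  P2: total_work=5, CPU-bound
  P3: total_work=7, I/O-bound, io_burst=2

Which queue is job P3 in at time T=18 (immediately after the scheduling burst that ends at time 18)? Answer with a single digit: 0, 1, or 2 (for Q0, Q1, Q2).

t=0-3: P1@Q0 runs 3, rem=12, I/O yield, promote→Q0. Q0=[P2,P3,P1] Q1=[] Q2=[]
t=3-6: P2@Q0 runs 3, rem=2, quantum used, demote→Q1. Q0=[P3,P1] Q1=[P2] Q2=[]
t=6-8: P3@Q0 runs 2, rem=5, I/O yield, promote→Q0. Q0=[P1,P3] Q1=[P2] Q2=[]
t=8-11: P1@Q0 runs 3, rem=9, I/O yield, promote→Q0. Q0=[P3,P1] Q1=[P2] Q2=[]
t=11-13: P3@Q0 runs 2, rem=3, I/O yield, promote→Q0. Q0=[P1,P3] Q1=[P2] Q2=[]
t=13-16: P1@Q0 runs 3, rem=6, I/O yield, promote→Q0. Q0=[P3,P1] Q1=[P2] Q2=[]
t=16-18: P3@Q0 runs 2, rem=1, I/O yield, promote→Q0. Q0=[P1,P3] Q1=[P2] Q2=[]
t=18-21: P1@Q0 runs 3, rem=3, I/O yield, promote→Q0. Q0=[P3,P1] Q1=[P2] Q2=[]
t=21-22: P3@Q0 runs 1, rem=0, completes. Q0=[P1] Q1=[P2] Q2=[]
t=22-25: P1@Q0 runs 3, rem=0, completes. Q0=[] Q1=[P2] Q2=[]
t=25-27: P2@Q1 runs 2, rem=0, completes. Q0=[] Q1=[] Q2=[]

Answer: 0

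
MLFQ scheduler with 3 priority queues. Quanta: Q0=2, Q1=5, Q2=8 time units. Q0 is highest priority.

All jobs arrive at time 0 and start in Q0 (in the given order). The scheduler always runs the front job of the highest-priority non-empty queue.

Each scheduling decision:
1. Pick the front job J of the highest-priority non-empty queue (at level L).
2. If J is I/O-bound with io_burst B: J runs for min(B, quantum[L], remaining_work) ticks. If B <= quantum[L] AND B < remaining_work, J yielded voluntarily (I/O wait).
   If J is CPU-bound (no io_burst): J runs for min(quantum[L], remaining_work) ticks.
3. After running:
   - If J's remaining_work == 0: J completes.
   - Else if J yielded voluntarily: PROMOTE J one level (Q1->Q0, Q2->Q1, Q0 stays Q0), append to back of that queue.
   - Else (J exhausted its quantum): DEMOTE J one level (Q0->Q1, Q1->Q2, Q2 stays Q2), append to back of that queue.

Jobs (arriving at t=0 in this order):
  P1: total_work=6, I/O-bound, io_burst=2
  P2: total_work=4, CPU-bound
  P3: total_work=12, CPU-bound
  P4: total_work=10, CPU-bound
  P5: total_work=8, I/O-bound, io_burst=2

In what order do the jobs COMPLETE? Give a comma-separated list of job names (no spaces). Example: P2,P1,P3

t=0-2: P1@Q0 runs 2, rem=4, I/O yield, promote→Q0. Q0=[P2,P3,P4,P5,P1] Q1=[] Q2=[]
t=2-4: P2@Q0 runs 2, rem=2, quantum used, demote→Q1. Q0=[P3,P4,P5,P1] Q1=[P2] Q2=[]
t=4-6: P3@Q0 runs 2, rem=10, quantum used, demote→Q1. Q0=[P4,P5,P1] Q1=[P2,P3] Q2=[]
t=6-8: P4@Q0 runs 2, rem=8, quantum used, demote→Q1. Q0=[P5,P1] Q1=[P2,P3,P4] Q2=[]
t=8-10: P5@Q0 runs 2, rem=6, I/O yield, promote→Q0. Q0=[P1,P5] Q1=[P2,P3,P4] Q2=[]
t=10-12: P1@Q0 runs 2, rem=2, I/O yield, promote→Q0. Q0=[P5,P1] Q1=[P2,P3,P4] Q2=[]
t=12-14: P5@Q0 runs 2, rem=4, I/O yield, promote→Q0. Q0=[P1,P5] Q1=[P2,P3,P4] Q2=[]
t=14-16: P1@Q0 runs 2, rem=0, completes. Q0=[P5] Q1=[P2,P3,P4] Q2=[]
t=16-18: P5@Q0 runs 2, rem=2, I/O yield, promote→Q0. Q0=[P5] Q1=[P2,P3,P4] Q2=[]
t=18-20: P5@Q0 runs 2, rem=0, completes. Q0=[] Q1=[P2,P3,P4] Q2=[]
t=20-22: P2@Q1 runs 2, rem=0, completes. Q0=[] Q1=[P3,P4] Q2=[]
t=22-27: P3@Q1 runs 5, rem=5, quantum used, demote→Q2. Q0=[] Q1=[P4] Q2=[P3]
t=27-32: P4@Q1 runs 5, rem=3, quantum used, demote→Q2. Q0=[] Q1=[] Q2=[P3,P4]
t=32-37: P3@Q2 runs 5, rem=0, completes. Q0=[] Q1=[] Q2=[P4]
t=37-40: P4@Q2 runs 3, rem=0, completes. Q0=[] Q1=[] Q2=[]

Answer: P1,P5,P2,P3,P4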